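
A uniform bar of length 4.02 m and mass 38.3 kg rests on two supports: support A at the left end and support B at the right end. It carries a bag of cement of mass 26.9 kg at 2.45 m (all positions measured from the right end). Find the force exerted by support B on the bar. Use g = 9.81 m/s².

Take moments about support A.
Beam weight: 38.3 × 9.81 = 375.7 N down at 2.01 m → arm 2.01 m, τ = 375.7 × 2.01 = 755.2 N·m clockwise.
Bag of cement: 26.9 × 9.81 = 263.9 N down at 2.45 m → arm 1.57 m, τ = 263.9 × 1.57 = 414.3 N·m clockwise.
Net load moment about support A = 1170 N·m clockwise.
Reaction R at support B is upward at 0 m, arm 4.02 m → moment R × 4.02 counterclockwise.
For rotational equilibrium, R × 4.02 = 1170, so R = 291 N.

R_B ≈ 291 N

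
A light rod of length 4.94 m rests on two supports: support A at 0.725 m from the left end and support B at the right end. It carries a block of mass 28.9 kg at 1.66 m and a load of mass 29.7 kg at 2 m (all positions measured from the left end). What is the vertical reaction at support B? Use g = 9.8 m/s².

R_B ≈ 151 N

Taking torques about support A:
Block: 28.9 × 9.8 = 283.2 N down at 1.66 m → arm 0.935 m, τ = 283.2 × 0.935 = 264.8 N·m clockwise.
Load: 29.7 × 9.8 = 291.1 N down at 2 m → arm 1.275 m, τ = 291.1 × 1.275 = 371.2 N·m clockwise.
Net load moment about support A = 636 N·m clockwise.
Reaction R at support B is upward at 4.94 m, arm 4.215 m → moment R × 4.215 counterclockwise.
For rotational equilibrium, R × 4.215 = 636, so R = 151 N.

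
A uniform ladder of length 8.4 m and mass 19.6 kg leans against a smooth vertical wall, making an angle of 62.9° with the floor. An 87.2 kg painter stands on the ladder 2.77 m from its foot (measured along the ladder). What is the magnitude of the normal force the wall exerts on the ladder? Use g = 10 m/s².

N_wall ≈ 197 N

About the foot of the ladder:
Ladder weight 19.6×10 = 196 N acts at 4.2 m along the ladder; its horizontal arm is 4.2·cos62.9° = 1.913 m → τ = 374.9 N·m clockwise.
Painter: 87.2×10 = 872 N at 2.77 m → arm 1.262 m → τ = 1100 N·m clockwise.
Wall normal N acts horizontally at the top; its moment arm is the height L sinθ = 8.4·sin62.9° = 7.478 m, counterclockwise.
Balancing moments: N × 7.478 = 1475, giving N = 197 N.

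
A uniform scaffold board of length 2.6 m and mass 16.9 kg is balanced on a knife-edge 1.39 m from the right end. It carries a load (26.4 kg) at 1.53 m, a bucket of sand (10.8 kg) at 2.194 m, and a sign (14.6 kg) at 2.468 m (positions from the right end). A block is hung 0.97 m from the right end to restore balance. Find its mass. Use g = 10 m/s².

Sum moments about the knife-edge (at 1.39 m from the right end) (the support reaction has zero arm there).
Beam weight: 16.9 × 10 = 169 N down at 1.3 m → arm 0.09 m, τ = 169 × 0.09 = 15.21 N·m clockwise.
Load: 26.4 × 10 = 264 N down at 1.53 m → arm 0.14 m, τ = 264 × 0.14 = 36.96 N·m counterclockwise.
Bucket of sand: 10.8 × 10 = 108 N down at 2.194 m → arm 0.804 m, τ = 108 × 0.804 = 86.83 N·m counterclockwise.
Sign: 14.6 × 10 = 146 N down at 2.468 m → arm 1.078 m, τ = 146 × 1.078 = 157.4 N·m counterclockwise.
Net moment of known loads = 266 N·m counterclockwise.
An unknown mass m at 0.97 m has arm 0.42 m; its moment is m·g·0.42 clockwise.
Setting net torque to zero: m × 10 × 0.42 = 266 → m = 266 / (10 × 0.42) = 63.3 kg.

m ≈ 63.3 kg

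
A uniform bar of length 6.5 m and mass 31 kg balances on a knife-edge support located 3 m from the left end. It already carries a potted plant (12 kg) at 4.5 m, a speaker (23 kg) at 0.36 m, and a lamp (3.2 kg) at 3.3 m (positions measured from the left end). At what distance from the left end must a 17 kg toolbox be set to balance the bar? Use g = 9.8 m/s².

Choose the knife-edge support (at 3 m from the left end) as the axis so the support reaction has zero arm there.
Beam weight: 31 × 9.8 = 303.8 N down at 3.25 m → arm 0.25 m, τ = 303.8 × 0.25 = 75.95 N·m clockwise.
Potted plant: 12 × 9.8 = 117.6 N down at 4.5 m → arm 1.5 m, τ = 117.6 × 1.5 = 176.4 N·m clockwise.
Speaker: 23 × 9.8 = 225.4 N down at 0.36 m → arm 2.64 m, τ = 225.4 × 2.64 = 595.1 N·m counterclockwise.
Lamp: 3.2 × 9.8 = 31.36 N down at 3.3 m → arm 0.3 m, τ = 31.36 × 0.3 = 9.408 N·m clockwise.
Net moment of existing loads = 333.3 N·m counterclockwise.
The toolbox weighs 17 × 9.8 = 166.6 N and must supply an equal clockwise moment, so its lever arm about the knife-edge support is 333.3 / 166.6 = 2 m.
That puts it at 3 + 2 = 5 m from the left end.

x ≈ 5 m from the left end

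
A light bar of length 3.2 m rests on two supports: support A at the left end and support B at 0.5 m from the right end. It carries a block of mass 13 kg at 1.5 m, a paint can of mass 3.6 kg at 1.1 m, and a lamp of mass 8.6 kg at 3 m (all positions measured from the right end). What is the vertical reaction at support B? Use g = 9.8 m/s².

R_B ≈ 114 N

Choose support A as the axis so its reaction then has zero moment arm.
Block: 13 × 9.8 = 127.4 N down at 1.5 m → arm 1.7 m, τ = 127.4 × 1.7 = 216.6 N·m clockwise.
Paint can: 3.6 × 9.8 = 35.28 N down at 1.1 m → arm 2.1 m, τ = 35.28 × 2.1 = 74.09 N·m clockwise.
Lamp: 8.6 × 9.8 = 84.28 N down at 3 m → arm 0.2 m, τ = 84.28 × 0.2 = 16.86 N·m clockwise.
Net load moment about support A = 307.6 N·m clockwise.
Reaction R at support B is upward at 0.5 m, arm 2.7 m → moment R × 2.7 counterclockwise.
Setting net torque to zero: R × 2.7 = 307.6 → R = 114 N.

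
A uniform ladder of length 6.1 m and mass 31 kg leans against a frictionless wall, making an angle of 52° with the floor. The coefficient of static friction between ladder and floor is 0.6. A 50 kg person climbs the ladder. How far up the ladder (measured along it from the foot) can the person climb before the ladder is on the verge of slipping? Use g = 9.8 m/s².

Sum moments about the foot of the ladder (the floor normal and friction both act there and drop out).
Ladder weight 31×9.8 = 303.8 N acts at 3.05 m along the ladder; its horizontal arm is 3.05·cos52° = 1.878 m → τ = 570.5 N·m clockwise.
Person weight 50×9.8 = 490 N at distance d → arm d·cos52° → τ = 490·d·0.6157 clockwise.
Wall normal N at the top has arm L sinθ = 4.807 m counterclockwise, so Στ = 0 gives N·4.807 = 570.5 + 301.7·d.
ΣFy = 0 ⇒ N_floor = 793.8 N, so the maximum friction is μ_s·N_floor = 0.6×793.8 = 476.3 N. ΣFx = 0 ⇒ N_wall = f, so at the slipping point N = 476.3 N.
Substituting: 476.3×4.807 = 570.5 + 301.7·d ⇒ d = (2290 − 570.5) / 301.7 = 5.7 m.

d ≈ 5.7 m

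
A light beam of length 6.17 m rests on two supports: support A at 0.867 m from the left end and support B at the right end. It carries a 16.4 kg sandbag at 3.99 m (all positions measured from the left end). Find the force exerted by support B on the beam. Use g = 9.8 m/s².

R_B ≈ 94.6 N

Taking torques about support A:
Sandbag: 16.4 × 9.8 = 160.7 N down at 3.99 m → arm 3.123 m, τ = 160.7 × 3.123 = 501.9 N·m clockwise.
Net load moment about support A = 501.9 N·m clockwise.
Reaction R at support B is upward at 6.17 m, arm 5.303 m → moment R × 5.303 counterclockwise.
Στ = 0 ⇒ R × 5.303 = 501.9 ⇒ R = 94.6 N.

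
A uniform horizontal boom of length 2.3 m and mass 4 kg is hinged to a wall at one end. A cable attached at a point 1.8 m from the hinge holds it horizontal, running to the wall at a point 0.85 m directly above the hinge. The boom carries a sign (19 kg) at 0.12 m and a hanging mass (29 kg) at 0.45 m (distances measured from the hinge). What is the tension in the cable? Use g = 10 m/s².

About the hinge:
Beam weight: 4 × 10 = 40 N down at 1.15 m → arm 1.15 m, τ = 40 × 1.15 = 46 N·m clockwise.
Sign: 19 × 10 = 190 N down at 0.12 m → arm 0.12 m, τ = 190 × 0.12 = 22.8 N·m clockwise.
Hanging mass: 29 × 10 = 290 N down at 0.45 m → arm 0.45 m, τ = 290 × 0.45 = 130.5 N·m clockwise.
Total clockwise load moment = 199.3 N·m.
The cable tension T acts at 1.8 m; only its component perpendicular to the boom, T sinθ, produces torque. sinθ = h/√(h²+d²) = 0.85/√(0.85²+1.8²) = 0.427.
Στ = 0 ⇒ T × 1.8 × 0.427 = 199.3 ⇒ T = 199.3 / 0.7686 = 259 N.

T ≈ 259 N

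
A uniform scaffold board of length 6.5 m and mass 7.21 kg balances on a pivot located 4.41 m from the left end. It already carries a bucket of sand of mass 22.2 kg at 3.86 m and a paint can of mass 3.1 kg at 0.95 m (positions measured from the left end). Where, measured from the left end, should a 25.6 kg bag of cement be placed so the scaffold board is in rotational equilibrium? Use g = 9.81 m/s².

Choose the pivot (at 4.41 m from the left end) as the axis so the support reaction has zero arm there.
Beam weight: 7.21 × 9.81 = 70.73 N down at 3.25 m → arm 1.16 m, τ = 70.73 × 1.16 = 82.05 N·m counterclockwise.
Bucket of sand: 22.2 × 9.81 = 217.8 N down at 3.86 m → arm 0.55 m, τ = 217.8 × 0.55 = 119.8 N·m counterclockwise.
Paint can: 3.1 × 9.81 = 30.41 N down at 0.95 m → arm 3.46 m, τ = 30.41 × 3.46 = 105.2 N·m counterclockwise.
Net moment of existing loads = 307.1 N·m counterclockwise.
The bag of cement weighs 25.6 × 9.81 = 251.1 N and must supply an equal clockwise moment, so its lever arm about the pivot is 307.1 / 251.1 = 1.22 m.
That puts it at 4.41 + 1.22 = 5.63 m from the left end.

x ≈ 5.63 m from the left end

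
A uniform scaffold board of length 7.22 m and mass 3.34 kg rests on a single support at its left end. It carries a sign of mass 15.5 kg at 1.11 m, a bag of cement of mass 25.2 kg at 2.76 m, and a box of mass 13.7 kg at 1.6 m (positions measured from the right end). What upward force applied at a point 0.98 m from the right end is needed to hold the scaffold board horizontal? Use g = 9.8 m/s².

F ≈ 465 N

Sum moments about the left end (the unknown pivot reaction has zero arm there).
Beam weight: 3.34 × 9.8 = 32.73 N down at 3.61 m → arm 3.61 m, τ = 32.73 × 3.61 = 118.2 N·m clockwise.
Sign: 15.5 × 9.8 = 151.9 N down at 1.11 m → arm 6.11 m, τ = 151.9 × 6.11 = 928.1 N·m clockwise.
Bag of cement: 25.2 × 9.8 = 247 N down at 2.76 m → arm 4.46 m, τ = 247 × 4.46 = 1102 N·m clockwise.
Box: 13.7 × 9.8 = 134.3 N down at 1.6 m → arm 5.62 m, τ = 134.3 × 5.62 = 754.8 N·m clockwise.
Net moment of the loads = 2903 N·m clockwise.
The upward force F acts at a point 0.98 m from the right end, arm 6.24 m, giving F × 6.24 counterclockwise.
Setting net torque to zero: F × 6.24 = 2903 → F = 2903 / 6.24 = 465 N.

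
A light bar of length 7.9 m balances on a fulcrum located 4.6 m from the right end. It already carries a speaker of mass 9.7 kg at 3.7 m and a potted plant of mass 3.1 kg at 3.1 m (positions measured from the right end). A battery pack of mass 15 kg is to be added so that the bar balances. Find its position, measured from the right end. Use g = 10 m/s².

Take moments about the fulcrum (at 4.6 m from the right end).
Speaker: 9.7 × 10 = 97 N down at 3.7 m → arm 0.9 m, τ = 97 × 0.9 = 87.3 N·m clockwise.
Potted plant: 3.1 × 10 = 31 N down at 3.1 m → arm 1.5 m, τ = 31 × 1.5 = 46.5 N·m clockwise.
Net moment of existing loads = 133.8 N·m clockwise.
The battery pack weighs 15 × 10 = 150 N and must supply an equal counterclockwise moment, so its lever arm about the fulcrum is 133.8 / 150 = 0.892 m.
That puts it at 4.6 + 0.892 = 5.49 m from the right end.

x ≈ 5.49 m from the right end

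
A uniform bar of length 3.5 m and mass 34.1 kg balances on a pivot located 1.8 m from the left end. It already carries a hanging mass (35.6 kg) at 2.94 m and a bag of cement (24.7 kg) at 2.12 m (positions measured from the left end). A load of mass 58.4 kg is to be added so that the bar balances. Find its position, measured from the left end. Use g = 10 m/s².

About the pivot (at 1.8 m from the left end):
Beam weight: 34.1 × 10 = 341 N down at 1.75 m → arm 0.05 m, τ = 341 × 0.05 = 17.05 N·m counterclockwise.
Hanging mass: 35.6 × 10 = 356 N down at 2.94 m → arm 1.14 m, τ = 356 × 1.14 = 405.8 N·m clockwise.
Bag of cement: 24.7 × 10 = 247 N down at 2.12 m → arm 0.32 m, τ = 247 × 0.32 = 79.04 N·m clockwise.
Net moment of existing loads = 467.8 N·m clockwise.
The load weighs 58.4 × 10 = 584 N and must supply an equal counterclockwise moment, so its lever arm about the pivot is 467.8 / 584 = 0.801 m.
That puts it at 1.8 − 0.801 = 0.999 m from the left end.

x ≈ 0.999 m from the left end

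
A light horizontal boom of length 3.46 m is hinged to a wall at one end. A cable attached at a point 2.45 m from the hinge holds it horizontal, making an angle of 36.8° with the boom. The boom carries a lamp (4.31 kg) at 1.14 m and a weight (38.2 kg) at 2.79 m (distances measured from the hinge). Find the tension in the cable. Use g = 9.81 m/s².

T ≈ 745 N

Sum moments about the hinge (the unknown hinge reaction has zero arm there).
Lamp: 4.31 × 9.81 = 42.28 N down at 1.14 m → arm 1.14 m, τ = 42.28 × 1.14 = 48.2 N·m clockwise.
Weight: 38.2 × 9.81 = 374.7 N down at 2.79 m → arm 2.79 m, τ = 374.7 × 2.79 = 1045 N·m clockwise.
Total clockwise load moment = 1093 N·m.
The cable tension T acts at 2.45 m; only its component perpendicular to the boom, T sinθ, produces torque. sin 36.8° = 0.599.
Balancing moments: T × 2.45 × 0.599 = 1093, giving T = 1093 / 1.468 = 745 N.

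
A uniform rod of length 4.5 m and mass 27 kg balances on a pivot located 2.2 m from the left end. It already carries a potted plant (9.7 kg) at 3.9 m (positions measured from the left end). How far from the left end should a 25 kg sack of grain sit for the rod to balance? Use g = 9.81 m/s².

x ≈ 1.49 m from the left end

About the pivot (at 2.2 m from the left end):
Beam weight: 27 × 9.81 = 264.9 N down at 2.25 m → arm 0.05 m, τ = 264.9 × 0.05 = 13.24 N·m clockwise.
Potted plant: 9.7 × 9.81 = 95.16 N down at 3.9 m → arm 1.7 m, τ = 95.16 × 1.7 = 161.8 N·m clockwise.
Net moment of existing loads = 175 N·m clockwise.
The sack of grain weighs 25 × 9.81 = 245.2 N and must supply an equal counterclockwise moment, so its lever arm about the pivot is 175 / 245.2 = 0.714 m.
That puts it at 2.2 − 0.714 = 1.49 m from the left end.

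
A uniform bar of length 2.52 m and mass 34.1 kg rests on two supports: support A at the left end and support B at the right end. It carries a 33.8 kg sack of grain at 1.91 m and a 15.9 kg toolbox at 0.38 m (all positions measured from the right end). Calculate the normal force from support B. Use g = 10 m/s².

About support A:
Beam weight: 34.1 × 10 = 341 N down at 1.26 m → arm 1.26 m, τ = 341 × 1.26 = 429.7 N·m clockwise.
Sack of grain: 33.8 × 10 = 338 N down at 1.91 m → arm 0.61 m, τ = 338 × 0.61 = 206.2 N·m clockwise.
Toolbox: 15.9 × 10 = 159 N down at 0.38 m → arm 2.14 m, τ = 159 × 2.14 = 340.3 N·m clockwise.
Net load moment about support A = 976.2 N·m clockwise.
Reaction R at support B is upward at 0 m, arm 2.52 m → moment R × 2.52 counterclockwise.
For rotational equilibrium, R × 2.52 = 976.2, so R = 387 N.

R_B ≈ 387 N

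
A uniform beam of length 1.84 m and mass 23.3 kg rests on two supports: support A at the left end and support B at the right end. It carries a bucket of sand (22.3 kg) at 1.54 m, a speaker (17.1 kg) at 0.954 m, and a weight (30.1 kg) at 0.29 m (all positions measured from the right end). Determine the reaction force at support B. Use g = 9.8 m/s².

Take moments about support A.
Beam weight: 23.3 × 9.8 = 228.3 N down at 0.92 m → arm 0.92 m, τ = 228.3 × 0.92 = 210 N·m clockwise.
Bucket of sand: 22.3 × 9.8 = 218.5 N down at 1.54 m → arm 0.3 m, τ = 218.5 × 0.3 = 65.55 N·m clockwise.
Speaker: 17.1 × 9.8 = 167.6 N down at 0.954 m → arm 0.886 m, τ = 167.6 × 0.886 = 148.5 N·m clockwise.
Weight: 30.1 × 9.8 = 295 N down at 0.29 m → arm 1.55 m, τ = 295 × 1.55 = 457.2 N·m clockwise.
Net load moment about support A = 881.2 N·m clockwise.
Reaction R at support B is upward at 0 m, arm 1.84 m → moment R × 1.84 counterclockwise.
Setting net torque to zero: R × 1.84 = 881.2 → R = 479 N.

R_B ≈ 479 N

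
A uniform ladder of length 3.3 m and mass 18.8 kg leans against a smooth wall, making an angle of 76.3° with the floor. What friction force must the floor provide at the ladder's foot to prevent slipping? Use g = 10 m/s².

Choose the foot of the ladder as the axis so the floor normal and friction both act there and drop out.
Ladder weight 18.8×10 = 188 N acts at 1.65 m along the ladder; its horizontal arm is 1.65·cos76.3° = 0.3908 m → τ = 73.47 N·m clockwise.
Wall normal N acts horizontally at the top; its moment arm is the height L sinθ = 3.3·sin76.3° = 3.206 m, counterclockwise.
Balancing moments: N × 3.206 = 73.47, giving N = 22.9 N.
ΣFx = 0: friction at the foot balances the wall's push, so f = N_wall = 22.9 N.

f ≈ 22.9 N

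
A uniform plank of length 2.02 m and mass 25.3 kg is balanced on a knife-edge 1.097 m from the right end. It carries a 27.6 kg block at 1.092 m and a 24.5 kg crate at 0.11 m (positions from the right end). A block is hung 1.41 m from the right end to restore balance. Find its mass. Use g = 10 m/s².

m ≈ 84.7 kg

Taking torques about the knife-edge (at 1.097 m from the right end):
Beam weight: 25.3 × 10 = 253 N down at 1.01 m → arm 0.087 m, τ = 253 × 0.087 = 22.01 N·m clockwise.
Block: 27.6 × 10 = 276 N down at 1.092 m → arm 0.005 m, τ = 276 × 0.005 = 1.38 N·m clockwise.
Crate: 24.5 × 10 = 245 N down at 0.11 m → arm 0.987 m, τ = 245 × 0.987 = 241.8 N·m clockwise.
Net moment of known loads = 265.2 N·m clockwise.
An unknown mass m at 1.41 m has arm 0.313 m; its moment is m·g·0.313 counterclockwise.
For rotational equilibrium, m × 10 × 0.313 = 265.2, so m = 265.2 / (10 × 0.313) = 84.7 kg.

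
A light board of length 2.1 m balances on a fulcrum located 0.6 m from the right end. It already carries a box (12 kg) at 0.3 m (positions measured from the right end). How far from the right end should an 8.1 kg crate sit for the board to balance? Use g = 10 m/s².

x ≈ 1.04 m from the right end

Take moments about the fulcrum (at 0.6 m from the right end).
Box: 12 × 10 = 120 N down at 0.3 m → arm 0.3 m, τ = 120 × 0.3 = 36 N·m clockwise.
Net moment of existing loads = 36 N·m clockwise.
The crate weighs 8.1 × 10 = 81 N and must supply an equal counterclockwise moment, so its lever arm about the fulcrum is 36 / 81 = 0.444 m.
That puts it at 0.6 + 0.444 = 1.04 m from the right end.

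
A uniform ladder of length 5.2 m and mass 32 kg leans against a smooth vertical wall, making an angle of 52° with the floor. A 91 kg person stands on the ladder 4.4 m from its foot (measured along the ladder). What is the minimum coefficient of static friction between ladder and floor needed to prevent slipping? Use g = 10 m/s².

μ_min ≈ 0.591

Choose the foot of the ladder as the axis so the floor normal and friction both act there and drop out.
Ladder weight 32×10 = 320 N acts at 2.6 m along the ladder; its horizontal arm is 2.6·cos52° = 1.601 m → τ = 512.3 N·m clockwise.
Person: 91×10 = 910 N at 4.4 m → arm 2.709 m → τ = 2465 N·m clockwise.
Wall normal N acts horizontally at the top; its moment arm is the height L sinθ = 5.2·sin52° = 4.098 m, counterclockwise.
For rotational equilibrium, N × 4.098 = 2977, so N = 726.5 N.
ΣFx = 0 ⇒ f = N_wall = 726.5 N. ΣFy = 0 ⇒ N_floor = 1230 N.
μ_min = f / N_floor = 726.5 / 1230 = 0.591.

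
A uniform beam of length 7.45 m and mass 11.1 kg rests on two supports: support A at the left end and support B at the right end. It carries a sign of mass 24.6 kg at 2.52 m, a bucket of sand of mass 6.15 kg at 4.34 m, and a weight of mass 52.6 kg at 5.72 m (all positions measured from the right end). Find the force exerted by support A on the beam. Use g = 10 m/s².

R_A ≈ 578 N

Taking torques about support B:
Beam weight: 11.1 × 10 = 111 N down at 3.725 m → arm 3.725 m, τ = 111 × 3.725 = 413.5 N·m counterclockwise.
Sign: 24.6 × 10 = 246 N down at 2.52 m → arm 2.52 m, τ = 246 × 2.52 = 619.9 N·m counterclockwise.
Bucket of sand: 6.15 × 10 = 61.5 N down at 4.34 m → arm 4.34 m, τ = 61.5 × 4.34 = 266.9 N·m counterclockwise.
Weight: 52.6 × 10 = 526 N down at 5.72 m → arm 5.72 m, τ = 526 × 5.72 = 3009 N·m counterclockwise.
Net load moment about support B = 4309 N·m counterclockwise.
Reaction R at support A is upward at 7.45 m, arm 7.45 m → moment R × 7.45 clockwise.
Setting net torque to zero: R × 7.45 = 4309 → R = 578 N.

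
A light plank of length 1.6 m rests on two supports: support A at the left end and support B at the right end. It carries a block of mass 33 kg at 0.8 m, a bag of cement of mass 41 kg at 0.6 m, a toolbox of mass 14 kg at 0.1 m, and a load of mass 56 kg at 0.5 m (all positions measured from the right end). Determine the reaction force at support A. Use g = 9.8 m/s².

R_A ≈ 492 N

About support B:
Block: 33 × 9.8 = 323.4 N down at 0.8 m → arm 0.8 m, τ = 323.4 × 0.8 = 258.7 N·m counterclockwise.
Bag of cement: 41 × 9.8 = 401.8 N down at 0.6 m → arm 0.6 m, τ = 401.8 × 0.6 = 241.1 N·m counterclockwise.
Toolbox: 14 × 9.8 = 137.2 N down at 0.1 m → arm 0.1 m, τ = 137.2 × 0.1 = 13.72 N·m counterclockwise.
Load: 56 × 9.8 = 548.8 N down at 0.5 m → arm 0.5 m, τ = 548.8 × 0.5 = 274.4 N·m counterclockwise.
Net load moment about support B = 787.9 N·m counterclockwise.
Reaction R at support A is upward at 1.6 m, arm 1.6 m → moment R × 1.6 clockwise.
For rotational equilibrium, R × 1.6 = 787.9, so R = 492 N.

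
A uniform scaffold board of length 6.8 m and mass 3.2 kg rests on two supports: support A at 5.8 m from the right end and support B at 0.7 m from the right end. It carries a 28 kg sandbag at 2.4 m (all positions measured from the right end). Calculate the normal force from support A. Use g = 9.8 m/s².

Taking torques about support B:
Beam weight: 3.2 × 9.8 = 31.36 N down at 3.4 m → arm 2.7 m, τ = 31.36 × 2.7 = 84.67 N·m counterclockwise.
Sandbag: 28 × 9.8 = 274.4 N down at 2.4 m → arm 1.7 m, τ = 274.4 × 1.7 = 466.5 N·m counterclockwise.
Net load moment about support B = 551.2 N·m counterclockwise.
Reaction R at support A is upward at 5.8 m, arm 5.1 m → moment R × 5.1 clockwise.
Στ = 0 ⇒ R × 5.1 = 551.2 ⇒ R = 108 N.

R_A ≈ 108 N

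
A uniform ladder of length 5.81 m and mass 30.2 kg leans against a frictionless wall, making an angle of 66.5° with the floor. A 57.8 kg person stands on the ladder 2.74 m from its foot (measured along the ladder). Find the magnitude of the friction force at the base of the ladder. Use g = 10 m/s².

Take moments about the foot of the ladder.
Ladder weight 30.2×10 = 302 N acts at 2.905 m along the ladder; its horizontal arm is 2.905·cos66.5° = 1.158 m → τ = 349.7 N·m clockwise.
Person: 57.8×10 = 578 N at 2.74 m → arm 1.093 m → τ = 631.8 N·m clockwise.
Wall normal N acts horizontally at the top; its moment arm is the height L sinθ = 5.81·sin66.5° = 5.328 m, counterclockwise.
Balancing moments: N × 5.328 = 981.5, giving N = 184 N.
ΣFx = 0: friction at the foot balances the wall's push, so f = N_wall = 184 N.

f ≈ 184 N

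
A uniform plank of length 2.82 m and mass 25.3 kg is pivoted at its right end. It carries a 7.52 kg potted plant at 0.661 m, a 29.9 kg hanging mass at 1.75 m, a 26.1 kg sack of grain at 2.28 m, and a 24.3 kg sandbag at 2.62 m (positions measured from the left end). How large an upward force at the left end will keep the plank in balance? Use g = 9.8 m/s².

Take moments about the right end.
Beam weight: 25.3 × 9.8 = 247.9 N down at 1.41 m → arm 1.41 m, τ = 247.9 × 1.41 = 349.5 N·m counterclockwise.
Potted plant: 7.52 × 9.8 = 73.7 N down at 0.661 m → arm 2.159 m, τ = 73.7 × 2.159 = 159.1 N·m counterclockwise.
Hanging mass: 29.9 × 9.8 = 293 N down at 1.75 m → arm 1.07 m, τ = 293 × 1.07 = 313.5 N·m counterclockwise.
Sack of grain: 26.1 × 9.8 = 255.8 N down at 2.28 m → arm 0.54 m, τ = 255.8 × 0.54 = 138.1 N·m counterclockwise.
Sandbag: 24.3 × 9.8 = 238.1 N down at 2.62 m → arm 0.2 m, τ = 238.1 × 0.2 = 47.62 N·m counterclockwise.
Net moment of the loads = 1008 N·m counterclockwise.
The upward force F acts at the left end, arm 2.82 m, giving F × 2.82 clockwise.
Setting net torque to zero: F × 2.82 = 1008 → F = 1008 / 2.82 = 357 N.

F ≈ 357 N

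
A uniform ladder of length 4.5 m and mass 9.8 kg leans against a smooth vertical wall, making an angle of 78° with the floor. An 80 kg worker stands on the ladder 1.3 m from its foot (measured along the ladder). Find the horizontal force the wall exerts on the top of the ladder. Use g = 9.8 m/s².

Take moments about the foot of the ladder.
Ladder weight 9.8×9.8 = 96.04 N acts at 2.25 m along the ladder; its horizontal arm is 2.25·cos78° = 0.4678 m → τ = 44.93 N·m clockwise.
Worker: 80×9.8 = 784 N at 1.3 m → arm 0.2703 m → τ = 211.9 N·m clockwise.
Wall normal N acts horizontally at the top; its moment arm is the height L sinθ = 4.5·sin78° = 4.402 m, counterclockwise.
Στ = 0 ⇒ N × 4.402 = 256.8 ⇒ N = 58.3 N.

N_wall ≈ 58.3 N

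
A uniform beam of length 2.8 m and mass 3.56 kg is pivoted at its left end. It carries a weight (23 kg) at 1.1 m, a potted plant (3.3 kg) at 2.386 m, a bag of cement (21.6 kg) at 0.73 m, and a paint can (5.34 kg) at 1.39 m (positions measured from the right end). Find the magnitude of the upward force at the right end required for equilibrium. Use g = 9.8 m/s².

F ≈ 342 N

Take moments about the left end.
Beam weight: 3.56 × 9.8 = 34.89 N down at 1.4 m → arm 1.4 m, τ = 34.89 × 1.4 = 48.85 N·m clockwise.
Weight: 23 × 9.8 = 225.4 N down at 1.1 m → arm 1.7 m, τ = 225.4 × 1.7 = 383.2 N·m clockwise.
Potted plant: 3.3 × 9.8 = 32.34 N down at 2.386 m → arm 0.414 m, τ = 32.34 × 0.414 = 13.39 N·m clockwise.
Bag of cement: 21.6 × 9.8 = 211.7 N down at 0.73 m → arm 2.07 m, τ = 211.7 × 2.07 = 438.2 N·m clockwise.
Paint can: 5.34 × 9.8 = 52.33 N down at 1.39 m → arm 1.41 m, τ = 52.33 × 1.41 = 73.79 N·m clockwise.
Net moment of the loads = 957.4 N·m clockwise.
The upward force F acts at the right end, arm 2.8 m, giving F × 2.8 counterclockwise.
For rotational equilibrium, F × 2.8 = 957.4, so F = 957.4 / 2.8 = 342 N.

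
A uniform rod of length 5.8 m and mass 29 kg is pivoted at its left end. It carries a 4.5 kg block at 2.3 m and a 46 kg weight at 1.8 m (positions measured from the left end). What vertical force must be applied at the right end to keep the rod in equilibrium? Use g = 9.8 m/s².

Choose the left end as the axis so the unknown pivot reaction has zero arm there.
Beam weight: 29 × 9.8 = 284.2 N down at 2.9 m → arm 2.9 m, τ = 284.2 × 2.9 = 824.2 N·m clockwise.
Block: 4.5 × 9.8 = 44.1 N down at 2.3 m → arm 2.3 m, τ = 44.1 × 2.3 = 101.4 N·m clockwise.
Weight: 46 × 9.8 = 450.8 N down at 1.8 m → arm 1.8 m, τ = 450.8 × 1.8 = 811.4 N·m clockwise.
Net moment of the loads = 1737 N·m clockwise.
The upward force F acts at the right end, arm 5.8 m, giving F × 5.8 counterclockwise.
Balancing moments: F × 5.8 = 1737, giving F = 1737 / 5.8 = 299 N.

F ≈ 299 N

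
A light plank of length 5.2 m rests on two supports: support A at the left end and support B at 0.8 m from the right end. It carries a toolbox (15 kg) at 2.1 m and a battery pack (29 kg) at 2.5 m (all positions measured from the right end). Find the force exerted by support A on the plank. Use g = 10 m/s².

Taking torques about support B:
Toolbox: 15 × 10 = 150 N down at 2.1 m → arm 1.3 m, τ = 150 × 1.3 = 195 N·m counterclockwise.
Battery pack: 29 × 10 = 290 N down at 2.5 m → arm 1.7 m, τ = 290 × 1.7 = 493 N·m counterclockwise.
Net load moment about support B = 688 N·m counterclockwise.
Reaction R at support A is upward at 5.2 m, arm 4.4 m → moment R × 4.4 clockwise.
Στ = 0 ⇒ R × 4.4 = 688 ⇒ R = 156 N.

R_A ≈ 156 N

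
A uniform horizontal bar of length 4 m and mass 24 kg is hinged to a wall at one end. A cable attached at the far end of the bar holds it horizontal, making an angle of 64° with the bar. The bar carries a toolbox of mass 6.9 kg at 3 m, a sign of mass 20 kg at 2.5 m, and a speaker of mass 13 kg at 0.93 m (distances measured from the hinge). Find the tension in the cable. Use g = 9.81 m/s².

T ≈ 357 N

Take moments about the hinge.
Beam weight: 24 × 9.81 = 235.4 N down at 2 m → arm 2 m, τ = 235.4 × 2 = 470.8 N·m clockwise.
Toolbox: 6.9 × 9.81 = 67.69 N down at 3 m → arm 3 m, τ = 67.69 × 3 = 203.1 N·m clockwise.
Sign: 20 × 9.81 = 196.2 N down at 2.5 m → arm 2.5 m, τ = 196.2 × 2.5 = 490.5 N·m clockwise.
Speaker: 13 × 9.81 = 127.5 N down at 0.93 m → arm 0.93 m, τ = 127.5 × 0.93 = 118.6 N·m clockwise.
Total clockwise load moment = 1283 N·m.
The cable tension T acts at 4 m; only its component perpendicular to the bar, T sinθ, produces torque. sin 64° = 0.8988.
Στ = 0 ⇒ T × 4 × 0.8988 = 1283 ⇒ T = 1283 / 3.595 = 357 N.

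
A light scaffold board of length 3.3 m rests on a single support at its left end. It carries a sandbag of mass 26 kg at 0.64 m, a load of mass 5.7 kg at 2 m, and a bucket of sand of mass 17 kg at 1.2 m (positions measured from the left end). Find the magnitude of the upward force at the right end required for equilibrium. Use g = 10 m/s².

Take moments about the left end.
Sandbag: 26 × 10 = 260 N down at 0.64 m → arm 0.64 m, τ = 260 × 0.64 = 166.4 N·m clockwise.
Load: 5.7 × 10 = 57 N down at 2 m → arm 2 m, τ = 57 × 2 = 114 N·m clockwise.
Bucket of sand: 17 × 10 = 170 N down at 1.2 m → arm 1.2 m, τ = 170 × 1.2 = 204 N·m clockwise.
Net moment of the loads = 484.4 N·m clockwise.
The upward force F acts at the right end, arm 3.3 m, giving F × 3.3 counterclockwise.
Balancing moments: F × 3.3 = 484.4, giving F = 484.4 / 3.3 = 147 N.

F ≈ 147 N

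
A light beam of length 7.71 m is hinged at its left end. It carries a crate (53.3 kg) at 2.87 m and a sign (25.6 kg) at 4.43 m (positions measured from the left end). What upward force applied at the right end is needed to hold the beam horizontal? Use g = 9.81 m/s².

F ≈ 339 N

Take moments about the left end.
Crate: 53.3 × 9.81 = 522.9 N down at 2.87 m → arm 2.87 m, τ = 522.9 × 2.87 = 1501 N·m clockwise.
Sign: 25.6 × 9.81 = 251.1 N down at 4.43 m → arm 4.43 m, τ = 251.1 × 4.43 = 1112 N·m clockwise.
Net moment of the loads = 2613 N·m clockwise.
The upward force F acts at the right end, arm 7.71 m, giving F × 7.71 counterclockwise.
Balancing moments: F × 7.71 = 2613, giving F = 2613 / 7.71 = 339 N.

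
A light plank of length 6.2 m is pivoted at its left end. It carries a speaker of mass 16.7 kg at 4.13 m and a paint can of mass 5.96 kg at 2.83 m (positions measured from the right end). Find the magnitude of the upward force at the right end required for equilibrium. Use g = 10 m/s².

Take moments about the left end.
Speaker: 16.7 × 10 = 167 N down at 4.13 m → arm 2.07 m, τ = 167 × 2.07 = 345.7 N·m clockwise.
Paint can: 5.96 × 10 = 59.6 N down at 2.83 m → arm 3.37 m, τ = 59.6 × 3.37 = 200.9 N·m clockwise.
Net moment of the loads = 546.6 N·m clockwise.
The upward force F acts at the right end, arm 6.2 m, giving F × 6.2 counterclockwise.
Στ = 0 ⇒ F × 6.2 = 546.6 ⇒ F = 546.6 / 6.2 = 88.2 N.

F ≈ 88.2 N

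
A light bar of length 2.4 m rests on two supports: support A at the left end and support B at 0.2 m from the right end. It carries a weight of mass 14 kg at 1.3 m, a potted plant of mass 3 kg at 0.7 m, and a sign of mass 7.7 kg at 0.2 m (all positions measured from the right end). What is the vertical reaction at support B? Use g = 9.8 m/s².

R_B ≈ 167 N

About support A:
Weight: 14 × 9.8 = 137.2 N down at 1.3 m → arm 1.1 m, τ = 137.2 × 1.1 = 150.9 N·m clockwise.
Potted plant: 3 × 9.8 = 29.4 N down at 0.7 m → arm 1.7 m, τ = 29.4 × 1.7 = 49.98 N·m clockwise.
Sign: 7.7 × 9.8 = 75.46 N down at 0.2 m → arm 2.2 m, τ = 75.46 × 2.2 = 166 N·m clockwise.
Net load moment about support A = 366.9 N·m clockwise.
Reaction R at support B is upward at 0.2 m, arm 2.2 m → moment R × 2.2 counterclockwise.
Balancing moments: R × 2.2 = 366.9, giving R = 167 N.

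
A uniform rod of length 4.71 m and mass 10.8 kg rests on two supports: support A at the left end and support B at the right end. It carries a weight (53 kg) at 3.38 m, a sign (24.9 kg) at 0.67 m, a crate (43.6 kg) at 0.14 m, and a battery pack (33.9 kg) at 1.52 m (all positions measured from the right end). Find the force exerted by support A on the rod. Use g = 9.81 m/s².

R_A ≈ 581 N

Take moments about support B.
Beam weight: 10.8 × 9.81 = 105.9 N down at 2.355 m → arm 2.355 m, τ = 105.9 × 2.355 = 249.4 N·m counterclockwise.
Weight: 53 × 9.81 = 519.9 N down at 3.38 m → arm 3.38 m, τ = 519.9 × 3.38 = 1757 N·m counterclockwise.
Sign: 24.9 × 9.81 = 244.3 N down at 0.67 m → arm 0.67 m, τ = 244.3 × 0.67 = 163.7 N·m counterclockwise.
Crate: 43.6 × 9.81 = 427.7 N down at 0.14 m → arm 0.14 m, τ = 427.7 × 0.14 = 59.88 N·m counterclockwise.
Battery pack: 33.9 × 9.81 = 332.6 N down at 1.52 m → arm 1.52 m, τ = 332.6 × 1.52 = 505.6 N·m counterclockwise.
Net load moment about support B = 2736 N·m counterclockwise.
Reaction R at support A is upward at 4.71 m, arm 4.71 m → moment R × 4.71 clockwise.
For rotational equilibrium, R × 4.71 = 2736, so R = 581 N.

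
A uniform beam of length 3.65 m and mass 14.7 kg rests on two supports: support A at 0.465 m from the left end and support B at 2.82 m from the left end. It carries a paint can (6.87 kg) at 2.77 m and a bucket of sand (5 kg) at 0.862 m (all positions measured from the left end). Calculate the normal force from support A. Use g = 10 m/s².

R_A ≈ 105 N

About support B:
Beam weight: 14.7 × 10 = 147 N down at 1.825 m → arm 0.995 m, τ = 147 × 0.995 = 146.3 N·m counterclockwise.
Paint can: 6.87 × 10 = 68.7 N down at 2.77 m → arm 0.05 m, τ = 68.7 × 0.05 = 3.435 N·m counterclockwise.
Bucket of sand: 5 × 10 = 50 N down at 0.862 m → arm 1.958 m, τ = 50 × 1.958 = 97.9 N·m counterclockwise.
Net load moment about support B = 247.6 N·m counterclockwise.
Reaction R at support A is upward at 0.465 m, arm 2.355 m → moment R × 2.355 clockwise.
Balancing moments: R × 2.355 = 247.6, giving R = 105 N.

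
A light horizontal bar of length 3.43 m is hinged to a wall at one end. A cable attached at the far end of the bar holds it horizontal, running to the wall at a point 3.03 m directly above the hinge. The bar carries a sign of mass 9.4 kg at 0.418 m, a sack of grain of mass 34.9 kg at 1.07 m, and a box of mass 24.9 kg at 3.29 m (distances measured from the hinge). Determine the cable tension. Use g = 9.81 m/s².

T ≈ 532 N

Taking torques about the hinge:
Sign: 9.4 × 9.81 = 92.21 N down at 0.418 m → arm 0.418 m, τ = 92.21 × 0.418 = 38.54 N·m clockwise.
Sack of grain: 34.9 × 9.81 = 342.4 N down at 1.07 m → arm 1.07 m, τ = 342.4 × 1.07 = 366.4 N·m clockwise.
Box: 24.9 × 9.81 = 244.3 N down at 3.29 m → arm 3.29 m, τ = 244.3 × 3.29 = 803.7 N·m clockwise.
Total clockwise load moment = 1209 N·m.
The cable tension T acts at 3.43 m; only its component perpendicular to the bar, T sinθ, produces torque. sinθ = h/√(h²+d²) = 3.03/√(3.03²+3.43²) = 0.6621.
Balancing moments: T × 3.43 × 0.6621 = 1209, giving T = 1209 / 2.271 = 532 N.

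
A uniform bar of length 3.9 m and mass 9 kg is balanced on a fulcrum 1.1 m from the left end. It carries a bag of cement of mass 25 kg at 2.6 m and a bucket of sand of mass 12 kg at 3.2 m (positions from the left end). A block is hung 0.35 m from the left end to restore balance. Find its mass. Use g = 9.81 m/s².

About the fulcrum (at 1.1 m from the left end):
Beam weight: 9 × 9.81 = 88.29 N down at 1.95 m → arm 0.85 m, τ = 88.29 × 0.85 = 75.05 N·m clockwise.
Bag of cement: 25 × 9.81 = 245.2 N down at 2.6 m → arm 1.5 m, τ = 245.2 × 1.5 = 367.8 N·m clockwise.
Bucket of sand: 12 × 9.81 = 117.7 N down at 3.2 m → arm 2.1 m, τ = 117.7 × 2.1 = 247.2 N·m clockwise.
Net moment of known loads = 690 N·m clockwise.
An unknown mass m at 0.35 m has arm 0.75 m; its moment is m·g·0.75 counterclockwise.
For rotational equilibrium, m × 9.81 × 0.75 = 690, so m = 690 / (9.81 × 0.75) = 93.8 kg.

m ≈ 93.8 kg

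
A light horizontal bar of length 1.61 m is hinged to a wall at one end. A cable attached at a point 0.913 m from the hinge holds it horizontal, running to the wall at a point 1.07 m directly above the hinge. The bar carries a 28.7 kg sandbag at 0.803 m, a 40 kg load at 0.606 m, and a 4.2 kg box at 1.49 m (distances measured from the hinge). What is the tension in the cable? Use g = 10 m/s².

Sum moments about the hinge (the unknown hinge reaction has zero arm there).
Sandbag: 28.7 × 10 = 287 N down at 0.803 m → arm 0.803 m, τ = 287 × 0.803 = 230.5 N·m clockwise.
Load: 40 × 10 = 400 N down at 0.606 m → arm 0.606 m, τ = 400 × 0.606 = 242.4 N·m clockwise.
Box: 4.2 × 10 = 42 N down at 1.49 m → arm 1.49 m, τ = 42 × 1.49 = 62.58 N·m clockwise.
Total clockwise load moment = 535.5 N·m.
The cable tension T acts at 0.913 m; only its component perpendicular to the bar, T sinθ, produces torque. sinθ = h/√(h²+d²) = 1.07/√(1.07²+0.913²) = 0.7607.
For rotational equilibrium, T × 0.913 × 0.7607 = 535.5, so T = 535.5 / 0.6945 = 771 N.

T ≈ 771 N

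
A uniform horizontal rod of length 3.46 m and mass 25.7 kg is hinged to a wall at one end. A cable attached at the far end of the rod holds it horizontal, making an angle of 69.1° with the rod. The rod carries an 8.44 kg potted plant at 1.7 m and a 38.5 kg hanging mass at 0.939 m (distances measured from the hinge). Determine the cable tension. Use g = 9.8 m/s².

Take moments about the hinge.
Beam weight: 25.7 × 9.8 = 251.9 N down at 1.73 m → arm 1.73 m, τ = 251.9 × 1.73 = 435.8 N·m clockwise.
Potted plant: 8.44 × 9.8 = 82.71 N down at 1.7 m → arm 1.7 m, τ = 82.71 × 1.7 = 140.6 N·m clockwise.
Hanging mass: 38.5 × 9.8 = 377.3 N down at 0.939 m → arm 0.939 m, τ = 377.3 × 0.939 = 354.3 N·m clockwise.
Total clockwise load moment = 930.7 N·m.
The cable tension T acts at 3.46 m; only its component perpendicular to the rod, T sinθ, produces torque. sin 69.1° = 0.9342.
Setting net torque to zero: T × 3.46 × 0.9342 = 930.7 → T = 930.7 / 3.232 = 288 N.

T ≈ 288 N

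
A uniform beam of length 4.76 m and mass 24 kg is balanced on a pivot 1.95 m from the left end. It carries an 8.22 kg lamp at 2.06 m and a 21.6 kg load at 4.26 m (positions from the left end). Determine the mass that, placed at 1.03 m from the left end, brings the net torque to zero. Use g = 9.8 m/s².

Taking torques about the pivot (at 1.95 m from the left end):
Beam weight: 24 × 9.8 = 235.2 N down at 2.38 m → arm 0.43 m, τ = 235.2 × 0.43 = 101.1 N·m clockwise.
Lamp: 8.22 × 9.8 = 80.56 N down at 2.06 m → arm 0.11 m, τ = 80.56 × 0.11 = 8.862 N·m clockwise.
Load: 21.6 × 9.8 = 211.7 N down at 4.26 m → arm 2.31 m, τ = 211.7 × 2.31 = 489 N·m clockwise.
Net moment of known loads = 599 N·m clockwise.
An unknown mass m at 1.03 m has arm 0.92 m; its moment is m·g·0.92 counterclockwise.
Στ = 0 ⇒ m × 9.8 × 0.92 = 599 ⇒ m = 599 / (9.8 × 0.92) = 66.4 kg.

m ≈ 66.4 kg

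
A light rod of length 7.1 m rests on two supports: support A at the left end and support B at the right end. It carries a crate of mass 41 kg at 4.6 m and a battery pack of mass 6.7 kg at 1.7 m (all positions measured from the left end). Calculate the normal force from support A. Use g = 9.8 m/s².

R_A ≈ 191 N

Sum moments about support B (its reaction then has zero moment arm).
Crate: 41 × 9.8 = 401.8 N down at 4.6 m → arm 2.5 m, τ = 401.8 × 2.5 = 1004 N·m counterclockwise.
Battery pack: 6.7 × 9.8 = 65.66 N down at 1.7 m → arm 5.4 m, τ = 65.66 × 5.4 = 354.6 N·m counterclockwise.
Net load moment about support B = 1359 N·m counterclockwise.
Reaction R at support A is upward at 0 m, arm 7.1 m → moment R × 7.1 clockwise.
Setting net torque to zero: R × 7.1 = 1359 → R = 191 N.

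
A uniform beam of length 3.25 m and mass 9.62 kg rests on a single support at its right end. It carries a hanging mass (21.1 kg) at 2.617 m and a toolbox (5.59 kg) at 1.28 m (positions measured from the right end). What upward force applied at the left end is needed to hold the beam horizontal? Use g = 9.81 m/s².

F ≈ 235 N

Take moments about the right end.
Beam weight: 9.62 × 9.81 = 94.37 N down at 1.625 m → arm 1.625 m, τ = 94.37 × 1.625 = 153.4 N·m counterclockwise.
Hanging mass: 21.1 × 9.81 = 207 N down at 2.617 m → arm 2.617 m, τ = 207 × 2.617 = 541.7 N·m counterclockwise.
Toolbox: 5.59 × 9.81 = 54.84 N down at 1.28 m → arm 1.28 m, τ = 54.84 × 1.28 = 70.2 N·m counterclockwise.
Net moment of the loads = 765.3 N·m counterclockwise.
The upward force F acts at the left end, arm 3.25 m, giving F × 3.25 clockwise.
Balancing moments: F × 3.25 = 765.3, giving F = 765.3 / 3.25 = 235 N.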